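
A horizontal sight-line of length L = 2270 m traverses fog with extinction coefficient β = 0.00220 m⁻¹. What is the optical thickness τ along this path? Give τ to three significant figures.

τ = β·L = 0.00220 × 2270 = 4.9940.

4.99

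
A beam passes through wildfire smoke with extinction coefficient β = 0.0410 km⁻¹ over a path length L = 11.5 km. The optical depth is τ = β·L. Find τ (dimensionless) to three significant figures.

0.472

τ = β·L = 0.0410 × 11.5 = 0.4715.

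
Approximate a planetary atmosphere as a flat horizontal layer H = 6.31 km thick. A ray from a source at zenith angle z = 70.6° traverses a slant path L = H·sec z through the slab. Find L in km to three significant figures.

sec z = 1/cos 70.6° = 3.0106.
L = 6.31 × 3.0106 = 18.997 km.

19.0 km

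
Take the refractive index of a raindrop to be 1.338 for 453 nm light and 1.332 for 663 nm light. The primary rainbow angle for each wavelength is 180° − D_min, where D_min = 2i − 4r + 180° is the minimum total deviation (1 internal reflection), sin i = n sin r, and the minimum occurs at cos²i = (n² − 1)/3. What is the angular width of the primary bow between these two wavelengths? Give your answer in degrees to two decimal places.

At 453 nm (n = 1.338): cos²i = 0.26341 → i = 59.120°, r = 39.899°, D_min = 138.643°, rainbow angle = 41.357°.
At 663 nm (n = 1.332): cos²i = 0.25807 → i = 59.469°, r = 40.290°, D_min = 137.776°, rainbow angle = 42.224°.
Angular width = |41.357° − 42.224°| = 0.867°.

0.87°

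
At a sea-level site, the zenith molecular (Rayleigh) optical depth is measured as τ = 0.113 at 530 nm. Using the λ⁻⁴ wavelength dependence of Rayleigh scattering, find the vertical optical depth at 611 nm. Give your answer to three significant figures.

τ(611 nm) = τ(530 nm) × (530/611)⁴ = 0.113 × (0.8674)⁴ = 0.113 × 0.5662 = 0.0640.

0.0640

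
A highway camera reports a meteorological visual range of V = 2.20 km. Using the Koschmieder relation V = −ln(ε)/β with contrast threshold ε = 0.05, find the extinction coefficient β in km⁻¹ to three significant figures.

1.36 km⁻¹

β = −ln(0.05) / V = 2.996 / 2.20 = 1.3617 km⁻¹.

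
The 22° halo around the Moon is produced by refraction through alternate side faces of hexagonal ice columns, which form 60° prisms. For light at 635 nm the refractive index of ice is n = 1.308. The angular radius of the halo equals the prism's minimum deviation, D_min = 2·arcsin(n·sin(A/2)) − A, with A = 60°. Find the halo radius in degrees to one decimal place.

21.7°

n·sin(A/2) = 1.308 × sin 30° = 1.308 × 0.5000 = 0.6540.
D_min = 2·arcsin(0.6540) − 60° = 2 × 40.844° − 60° = 21.688°.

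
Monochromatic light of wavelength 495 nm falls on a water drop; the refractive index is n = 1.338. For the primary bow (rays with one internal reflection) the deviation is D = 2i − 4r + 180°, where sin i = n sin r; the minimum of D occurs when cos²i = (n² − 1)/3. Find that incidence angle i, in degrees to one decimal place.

cos²i = (1.338² − 1)/3 = (1.79024 − 1)/3 = 0.26341.
cos i = 0.51324, so i = 59.120°.

59.1°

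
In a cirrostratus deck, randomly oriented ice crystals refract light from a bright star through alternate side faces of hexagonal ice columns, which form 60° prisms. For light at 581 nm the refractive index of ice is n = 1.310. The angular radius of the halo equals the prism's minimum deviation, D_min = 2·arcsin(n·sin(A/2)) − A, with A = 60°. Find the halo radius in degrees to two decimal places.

21.84°

n·sin(A/2) = 1.310 × sin 30° = 1.310 × 0.5000 = 0.6550.
D_min = 2·arcsin(0.6550) − 60° = 2 × 40.920° − 60° = 21.839°.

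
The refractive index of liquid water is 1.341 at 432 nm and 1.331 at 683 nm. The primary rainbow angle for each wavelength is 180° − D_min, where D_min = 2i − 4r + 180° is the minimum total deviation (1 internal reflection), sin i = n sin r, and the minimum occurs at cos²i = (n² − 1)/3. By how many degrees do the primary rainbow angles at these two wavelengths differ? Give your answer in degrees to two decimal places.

1.44°

At 432 nm (n = 1.341): cos²i = 0.26609 → i = 58.946°, r = 39.705°, D_min = 139.071°, rainbow angle = 40.929°.
At 683 nm (n = 1.331): cos²i = 0.25719 → i = 59.527°, r = 40.356°, D_min = 137.630°, rainbow angle = 42.370°.
Angular width = |40.929° − 42.370°| = 1.441°.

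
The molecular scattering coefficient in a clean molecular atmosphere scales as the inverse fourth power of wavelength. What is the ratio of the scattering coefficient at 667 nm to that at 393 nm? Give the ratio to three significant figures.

0.121

Rayleigh scattering ∝ λ⁻⁴, so the ratio of coefficients is the inverse fourth power of the wavelength ratio.
σ(667)/σ(393) = (393/667)⁴ = (0.5892)⁴ = 0.1205.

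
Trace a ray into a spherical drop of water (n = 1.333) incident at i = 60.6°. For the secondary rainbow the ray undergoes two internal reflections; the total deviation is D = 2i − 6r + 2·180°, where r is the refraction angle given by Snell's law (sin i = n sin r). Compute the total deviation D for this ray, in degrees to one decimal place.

sin r = sin 60.6° / 1.333 = 0.8712/1.333 = 0.6536; r = 40.81°.
D = 2·60.6° − 6·40.81° + 2·180° = 121.20° − 244.87° + 360° = 236.33°.

236.3°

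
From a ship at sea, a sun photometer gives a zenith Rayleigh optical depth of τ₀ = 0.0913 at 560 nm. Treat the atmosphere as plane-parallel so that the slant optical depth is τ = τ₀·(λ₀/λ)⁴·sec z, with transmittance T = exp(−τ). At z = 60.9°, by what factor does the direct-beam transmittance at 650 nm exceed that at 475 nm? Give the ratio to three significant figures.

1.30

Airmass: sec 60.9° = 2.0562.
τ(650 nm) = 0.0913 × (560/650)⁴ × 2.0562 = 0.0913 × 0.5509 × 2.0562 = 0.1034.
τ(475 nm) = 0.0913 × (560/475)⁴ × 2.0562 = 0.0913 × 1.9319 × 2.0562 = 0.3627.
T(650)/T(475) = exp(τ_B − τ_A) = exp(0.2592) = 1.2959.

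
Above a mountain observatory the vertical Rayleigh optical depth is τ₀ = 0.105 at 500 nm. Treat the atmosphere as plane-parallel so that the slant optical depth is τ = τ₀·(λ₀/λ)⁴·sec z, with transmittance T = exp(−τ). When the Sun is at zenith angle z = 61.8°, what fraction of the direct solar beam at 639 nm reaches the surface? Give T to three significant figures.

0.920

sec 61.8° = 2.1162.
τ = 0.105 × (500/639)⁴ × 2.1162 = 0.105 × 0.3749 × 2.1162 = 0.0833.
T = exp(−0.0833) = 0.9201.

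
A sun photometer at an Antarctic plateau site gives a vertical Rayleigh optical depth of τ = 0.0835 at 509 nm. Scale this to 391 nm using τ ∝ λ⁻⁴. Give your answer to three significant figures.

0.240

τ(391 nm) = τ(509 nm) × (509/391)⁴ = 0.0835 × (1.3018)⁴ = 0.0835 × 2.8719 = 0.2398.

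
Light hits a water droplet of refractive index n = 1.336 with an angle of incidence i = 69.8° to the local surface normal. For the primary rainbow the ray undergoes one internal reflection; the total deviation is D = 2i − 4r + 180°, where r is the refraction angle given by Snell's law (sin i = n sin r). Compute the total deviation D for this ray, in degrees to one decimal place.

141.1°

sin r = sin 69.8° / 1.336 = 0.9385/1.336 = 0.7025; r = 44.63°.
D = 2·69.8° − 4·44.63° + 180° = 139.60° − 178.50° + 180° = 141.10°.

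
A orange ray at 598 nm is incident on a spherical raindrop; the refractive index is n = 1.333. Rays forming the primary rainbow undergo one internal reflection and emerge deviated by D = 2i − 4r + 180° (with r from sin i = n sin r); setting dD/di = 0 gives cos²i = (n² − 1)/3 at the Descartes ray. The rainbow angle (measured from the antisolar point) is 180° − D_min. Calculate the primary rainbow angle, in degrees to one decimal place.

cos²i = (1.77689 − 1)/3 = 0.25896; i = arccos(0.50888) = 59.410°.
sin r = sin 59.410°/1.333 = 0.64579; r = 40.225°.
D_min = 2·59.410° − 4·40.225° + 180° = 137.922°.
Rainbow angle = 180° − D_min = 42.078°.

42.1°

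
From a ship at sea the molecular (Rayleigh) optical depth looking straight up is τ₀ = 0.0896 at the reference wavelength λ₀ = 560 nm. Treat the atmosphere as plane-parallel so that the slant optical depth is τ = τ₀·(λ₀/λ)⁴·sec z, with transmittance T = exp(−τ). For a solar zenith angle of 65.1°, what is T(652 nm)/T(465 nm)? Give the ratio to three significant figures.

Airmass: sec 65.1° = 2.3751.
τ(652 nm) = 0.0896 × (560/652)⁴ × 2.3751 = 0.0896 × 0.5442 × 2.3751 = 0.1158.
τ(465 nm) = 0.0896 × (560/465)⁴ × 2.3751 = 0.0896 × 2.1035 × 2.3751 = 0.4476.
T(652)/T(465) = exp(τ_B − τ_A) = exp(0.3318) = 1.3935.

1.39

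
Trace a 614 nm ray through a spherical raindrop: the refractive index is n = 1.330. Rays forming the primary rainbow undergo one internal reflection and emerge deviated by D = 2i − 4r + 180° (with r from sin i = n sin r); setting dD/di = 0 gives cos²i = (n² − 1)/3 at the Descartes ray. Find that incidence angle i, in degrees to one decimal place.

59.6°

cos²i = (1.330² − 1)/3 = (1.76890 − 1)/3 = 0.25630.
cos i = 0.50626, so i = 59.585°.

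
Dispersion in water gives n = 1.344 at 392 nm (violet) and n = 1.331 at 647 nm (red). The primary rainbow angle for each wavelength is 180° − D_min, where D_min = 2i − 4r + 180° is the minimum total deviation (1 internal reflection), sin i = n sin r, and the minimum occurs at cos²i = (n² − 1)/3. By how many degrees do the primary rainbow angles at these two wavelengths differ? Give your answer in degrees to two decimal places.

At 392 nm (n = 1.344): cos²i = 0.26878 → i = 58.772°, r = 39.512°, D_min = 139.495°, rainbow angle = 40.505°.
At 647 nm (n = 1.331): cos²i = 0.25719 → i = 59.527°, r = 40.356°, D_min = 137.630°, rainbow angle = 42.370°.
Angular width = |40.505° − 42.370°| = 1.865°.

1.86°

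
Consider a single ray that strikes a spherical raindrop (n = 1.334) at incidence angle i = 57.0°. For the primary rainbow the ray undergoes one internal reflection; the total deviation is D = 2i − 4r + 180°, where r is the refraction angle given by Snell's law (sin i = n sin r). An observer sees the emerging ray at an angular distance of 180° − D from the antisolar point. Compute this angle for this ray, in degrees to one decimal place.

sin r = sin 57.0° / 1.334 = 0.8387/1.334 = 0.6287; r = 38.95°.
D = 2·57.0° − 4·38.95° + 180° = 114.00° − 155.81° + 180° = 138.19°.
Angle from antisolar point = 180° − D = 41.81°.

41.8°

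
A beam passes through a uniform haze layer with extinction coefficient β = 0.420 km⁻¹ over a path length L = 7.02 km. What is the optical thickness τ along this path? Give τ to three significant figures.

τ = β·L = 0.420 × 7.02 = 2.9484.

2.95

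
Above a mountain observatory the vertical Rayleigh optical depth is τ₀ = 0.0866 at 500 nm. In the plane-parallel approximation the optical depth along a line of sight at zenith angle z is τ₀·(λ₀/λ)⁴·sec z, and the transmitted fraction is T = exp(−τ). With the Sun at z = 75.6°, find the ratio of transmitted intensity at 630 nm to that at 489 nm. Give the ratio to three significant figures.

Airmass: sec 75.6° = 4.0211.
τ(630 nm) = 0.0866 × (500/630)⁴ × 4.0211 = 0.0866 × 0.3968 × 4.0211 = 0.1382.
τ(489 nm) = 0.0866 × (500/489)⁴ × 4.0211 = 0.0866 × 1.0931 × 4.0211 = 0.3806.
T(630)/T(489) = exp(τ_B − τ_A) = exp(0.2425) = 1.2744.

1.27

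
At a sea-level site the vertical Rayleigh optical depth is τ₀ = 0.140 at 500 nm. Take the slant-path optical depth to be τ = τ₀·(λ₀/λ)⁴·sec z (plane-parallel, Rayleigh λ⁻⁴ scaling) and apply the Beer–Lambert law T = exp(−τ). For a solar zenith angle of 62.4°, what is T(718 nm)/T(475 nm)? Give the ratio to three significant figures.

Airmass: sec 62.4° = 2.1584.
τ(718 nm) = 0.140 × (500/718)⁴ × 2.1584 = 0.140 × 0.2352 × 2.1584 = 0.0711.
τ(475 nm) = 0.140 × (500/475)⁴ × 2.1584 = 0.140 × 1.2277 × 2.1584 = 0.3710.
T(718)/T(475) = exp(τ_B − τ_A) = exp(0.2999) = 1.3498.

1.35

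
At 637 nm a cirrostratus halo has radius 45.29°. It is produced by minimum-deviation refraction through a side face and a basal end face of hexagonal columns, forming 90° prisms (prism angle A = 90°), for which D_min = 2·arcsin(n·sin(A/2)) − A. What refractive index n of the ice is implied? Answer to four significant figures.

1.308

Rearranging: n = sin((D_min + A)/2) / sin(A/2).
(D_min + A)/2 = (45.29° + 90°)/2 = 67.645°.
n = sin 67.645° / sin 45° = 0.9248 / 0.7071 = 1.3079.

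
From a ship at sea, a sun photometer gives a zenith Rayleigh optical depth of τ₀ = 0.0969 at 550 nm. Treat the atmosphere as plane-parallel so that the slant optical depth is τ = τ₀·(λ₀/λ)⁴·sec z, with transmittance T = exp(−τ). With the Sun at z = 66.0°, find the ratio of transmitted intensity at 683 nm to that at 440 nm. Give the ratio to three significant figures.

1.62

Airmass: sec 66.0° = 2.4586.
τ(683 nm) = 0.0969 × (550/683)⁴ × 2.4586 = 0.0969 × 0.4205 × 2.4586 = 0.1002.
τ(440 nm) = 0.0969 × (550/440)⁴ × 2.4586 = 0.0969 × 2.4414 × 2.4586 = 0.5816.
T(683)/T(440) = exp(τ_B − τ_A) = exp(0.4815) = 1.6184.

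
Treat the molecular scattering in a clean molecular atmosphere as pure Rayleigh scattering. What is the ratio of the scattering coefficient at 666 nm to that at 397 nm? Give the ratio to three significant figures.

Rayleigh scattering ∝ λ⁻⁴, so the ratio of coefficients is the inverse fourth power of the wavelength ratio.
σ(666)/σ(397) = (397/666)⁴ = (0.5961)⁴ = 0.1263.

0.126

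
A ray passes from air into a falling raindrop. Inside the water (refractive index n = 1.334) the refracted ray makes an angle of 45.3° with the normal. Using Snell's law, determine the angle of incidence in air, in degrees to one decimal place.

71.5°

Snell: sin θ_i = n · sin θ_r = 1.334 × sin 45.3° = 1.334 × 0.7108 = 0.9482.
θ_i = arcsin(0.9482) = 71.48°.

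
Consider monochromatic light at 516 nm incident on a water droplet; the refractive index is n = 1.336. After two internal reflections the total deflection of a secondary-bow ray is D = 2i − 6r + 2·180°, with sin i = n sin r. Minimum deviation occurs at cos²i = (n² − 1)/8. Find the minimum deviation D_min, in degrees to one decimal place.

cos²i = (1.78490 − 1)/8 = 0.09811; i = arccos(0.31323) = 71.746°.
sin r = sin 71.746°/1.336 = 0.71084; r = 45.303°.
D_min = 2·71.746° − 6·45.303° + 360° = 231.674°.

231.7°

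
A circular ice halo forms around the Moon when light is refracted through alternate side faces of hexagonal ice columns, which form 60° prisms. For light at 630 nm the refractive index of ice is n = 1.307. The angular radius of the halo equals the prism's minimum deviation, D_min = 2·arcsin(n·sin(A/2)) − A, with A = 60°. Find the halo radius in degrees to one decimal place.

n·sin(A/2) = 1.307 × sin 30° = 1.307 × 0.5000 = 0.6535.
D_min = 2·arcsin(0.6535) − 60° = 2 × 40.806° − 60° = 21.612°.

21.6°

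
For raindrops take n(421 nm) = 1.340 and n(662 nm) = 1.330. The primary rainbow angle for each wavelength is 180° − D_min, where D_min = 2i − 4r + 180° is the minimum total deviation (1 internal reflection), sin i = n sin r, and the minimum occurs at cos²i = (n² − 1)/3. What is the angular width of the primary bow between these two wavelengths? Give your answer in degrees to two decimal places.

At 421 nm (n = 1.340): cos²i = 0.26520 → i = 59.004°, r = 39.770°, D_min = 138.929°, rainbow angle = 41.071°.
At 662 nm (n = 1.330): cos²i = 0.25630 → i = 59.585°, r = 40.422°, D_min = 137.484°, rainbow angle = 42.516°.
Angular width = |41.071° − 42.516°| = 1.445°.

1.45°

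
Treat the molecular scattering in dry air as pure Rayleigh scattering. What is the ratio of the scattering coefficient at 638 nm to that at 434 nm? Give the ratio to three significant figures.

0.214

Rayleigh scattering ∝ λ⁻⁴, so the ratio of coefficients is the inverse fourth power of the wavelength ratio.
σ(638)/σ(434) = (434/638)⁴ = (0.6803)⁴ = 0.2141.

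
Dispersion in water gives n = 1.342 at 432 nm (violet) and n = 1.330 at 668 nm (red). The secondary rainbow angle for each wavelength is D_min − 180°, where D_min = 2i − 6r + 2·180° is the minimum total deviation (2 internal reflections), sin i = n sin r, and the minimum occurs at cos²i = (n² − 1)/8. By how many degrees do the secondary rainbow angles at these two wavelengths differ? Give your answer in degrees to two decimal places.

3.12°

At 432 nm (n = 1.342): cos²i = 0.10012 → i = 71.554°, r = 44.981°, D_min = 233.222°, rainbow angle = 53.222°.
At 668 nm (n = 1.330): cos²i = 0.09611 → i = 71.940°, r = 45.630°, D_min = 230.101°, rainbow angle = 50.101°.
Angular width = |53.222° − 50.101°| = 3.121°.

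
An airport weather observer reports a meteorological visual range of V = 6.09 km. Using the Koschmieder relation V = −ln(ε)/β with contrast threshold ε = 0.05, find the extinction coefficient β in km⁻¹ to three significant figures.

β = −ln(0.05) / V = 2.996 / 6.09 = 0.4919 km⁻¹.

0.492 km⁻¹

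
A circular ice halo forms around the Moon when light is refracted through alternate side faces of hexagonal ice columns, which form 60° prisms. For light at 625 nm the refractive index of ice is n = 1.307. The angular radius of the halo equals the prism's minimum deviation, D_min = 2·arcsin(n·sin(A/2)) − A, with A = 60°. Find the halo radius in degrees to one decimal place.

21.6°

n·sin(A/2) = 1.307 × sin 30° = 1.307 × 0.5000 = 0.6535.
D_min = 2·arcsin(0.6535) − 60° = 2 × 40.806° − 60° = 21.612°.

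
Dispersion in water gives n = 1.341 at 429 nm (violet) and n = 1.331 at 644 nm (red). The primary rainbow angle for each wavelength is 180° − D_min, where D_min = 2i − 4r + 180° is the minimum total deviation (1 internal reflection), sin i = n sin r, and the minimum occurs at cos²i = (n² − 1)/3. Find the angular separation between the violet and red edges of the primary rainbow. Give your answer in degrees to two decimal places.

1.44°

At 429 nm (n = 1.341): cos²i = 0.26609 → i = 58.946°, r = 39.705°, D_min = 139.071°, rainbow angle = 40.929°.
At 644 nm (n = 1.331): cos²i = 0.25719 → i = 59.527°, r = 40.356°, D_min = 137.630°, rainbow angle = 42.370°.
Angular width = |40.929° − 42.370°| = 1.441°.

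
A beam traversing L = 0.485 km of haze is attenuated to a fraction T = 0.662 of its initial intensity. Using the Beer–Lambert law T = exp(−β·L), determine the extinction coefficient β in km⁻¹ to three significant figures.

0.850 km⁻¹

Beer–Lambert: T = exp(−βL) ⇒ β = −ln(T)/L = −ln(0.662)/0.485 = 0.4125/0.485 = 0.8505 km⁻¹.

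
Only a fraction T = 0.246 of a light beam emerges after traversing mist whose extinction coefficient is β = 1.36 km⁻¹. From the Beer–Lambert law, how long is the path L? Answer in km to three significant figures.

1.03 km

Beer–Lambert: T = exp(−βL) ⇒ L = −ln(T)/β = −ln(0.246)/1.36 = 1.4024/1.36 = 1.031 km.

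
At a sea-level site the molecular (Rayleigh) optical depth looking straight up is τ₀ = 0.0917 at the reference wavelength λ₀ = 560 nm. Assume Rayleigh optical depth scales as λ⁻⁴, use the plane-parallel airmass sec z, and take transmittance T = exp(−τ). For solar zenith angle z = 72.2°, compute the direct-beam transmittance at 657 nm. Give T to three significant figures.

0.854

sec 72.2° = 3.2712.
τ = 0.0917 × (560/657)⁴ × 3.2712 = 0.0917 × 0.5278 × 3.2712 = 0.1583.
T = exp(−0.1583) = 0.8536.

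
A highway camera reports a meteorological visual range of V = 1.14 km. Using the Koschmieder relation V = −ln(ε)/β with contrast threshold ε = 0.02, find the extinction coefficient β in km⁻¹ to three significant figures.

β = −ln(0.02) / V = 3.912 / 1.14 = 3.4316 km⁻¹.

3.43 km⁻¹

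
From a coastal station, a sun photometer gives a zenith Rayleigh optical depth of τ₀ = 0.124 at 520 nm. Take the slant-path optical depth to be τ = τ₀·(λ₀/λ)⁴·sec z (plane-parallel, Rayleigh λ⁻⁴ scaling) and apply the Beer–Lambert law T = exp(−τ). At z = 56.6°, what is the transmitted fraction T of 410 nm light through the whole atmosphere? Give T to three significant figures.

sec 56.6° = 1.8166.
τ = 0.124 × (520/410)⁴ × 1.8166 = 0.124 × 2.5875 × 1.8166 = 0.5829.
T = exp(−0.5829) = 0.5583.

0.558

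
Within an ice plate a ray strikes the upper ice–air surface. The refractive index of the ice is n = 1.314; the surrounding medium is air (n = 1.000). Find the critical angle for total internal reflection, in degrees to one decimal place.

49.6°

sin θ_c = n_air / n = 1.000 / 1.314 = 0.7610.
θ_c = arcsin(0.7610) = 49.56°.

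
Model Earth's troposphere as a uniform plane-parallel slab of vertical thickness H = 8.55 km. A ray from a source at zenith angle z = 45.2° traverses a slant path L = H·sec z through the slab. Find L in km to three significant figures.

12.1 km

sec z = 1/cos 45.2° = 1.4192.
L = 8.55 × 1.4192 = 12.134 km.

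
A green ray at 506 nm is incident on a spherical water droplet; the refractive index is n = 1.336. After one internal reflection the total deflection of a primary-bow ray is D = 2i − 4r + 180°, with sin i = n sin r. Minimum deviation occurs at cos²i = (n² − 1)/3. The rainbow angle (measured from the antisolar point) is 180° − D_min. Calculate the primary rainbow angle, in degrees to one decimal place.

41.6°

cos²i = (1.78490 − 1)/3 = 0.26163; i = arccos(0.51150) = 59.236°.
sin r = sin 59.236°/1.336 = 0.64318; r = 40.029°.
D_min = 2·59.236° − 4·40.029° + 180° = 138.356°.
Rainbow angle = 180° − D_min = 41.644°.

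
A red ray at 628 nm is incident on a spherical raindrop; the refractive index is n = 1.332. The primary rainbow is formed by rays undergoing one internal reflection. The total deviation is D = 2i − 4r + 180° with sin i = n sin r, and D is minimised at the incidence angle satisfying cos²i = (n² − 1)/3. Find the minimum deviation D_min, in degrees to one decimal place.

137.8°

cos²i = (1.77422 − 1)/3 = 0.25807; i = arccos(0.50801) = 59.469°.
sin r = sin 59.469°/1.332 = 0.64666; r = 40.290°.
D_min = 2·59.469° − 4·40.290° + 180° = 137.776°.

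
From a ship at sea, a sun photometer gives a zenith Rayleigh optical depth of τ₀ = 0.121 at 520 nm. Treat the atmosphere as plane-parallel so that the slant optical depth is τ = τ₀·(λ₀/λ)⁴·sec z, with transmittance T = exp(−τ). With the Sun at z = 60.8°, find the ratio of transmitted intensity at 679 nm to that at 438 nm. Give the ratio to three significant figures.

Airmass: sec 60.8° = 2.0498.
τ(679 nm) = 0.121 × (520/679)⁴ × 2.0498 = 0.121 × 0.3440 × 2.0498 = 0.0853.
τ(438 nm) = 0.121 × (520/438)⁴ × 2.0498 = 0.121 × 1.9866 × 2.0498 = 0.4927.
T(679)/T(438) = exp(τ_B − τ_A) = exp(0.4074) = 1.5029.

1.50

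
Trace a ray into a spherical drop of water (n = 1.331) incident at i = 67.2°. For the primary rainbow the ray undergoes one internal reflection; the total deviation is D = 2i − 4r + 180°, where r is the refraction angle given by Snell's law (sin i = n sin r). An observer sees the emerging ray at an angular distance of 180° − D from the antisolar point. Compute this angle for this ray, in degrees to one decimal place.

sin r = sin 67.2° / 1.331 = 0.9219/1.331 = 0.6926; r = 43.84°.
D = 2·67.2° − 4·43.84° + 180° = 134.40° − 175.35° + 180° = 139.05°.
Angle from antisolar point = 180° − D = 40.95°.

40.9°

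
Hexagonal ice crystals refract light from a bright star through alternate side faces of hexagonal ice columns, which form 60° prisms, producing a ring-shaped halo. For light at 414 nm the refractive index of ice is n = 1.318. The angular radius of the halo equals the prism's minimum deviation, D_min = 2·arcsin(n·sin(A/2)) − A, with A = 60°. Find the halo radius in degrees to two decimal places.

22.45°

n·sin(A/2) = 1.318 × sin 30° = 1.318 × 0.5000 = 0.6590.
D_min = 2·arcsin(0.6590) − 60° = 2 × 41.224° − 60° = 22.447°.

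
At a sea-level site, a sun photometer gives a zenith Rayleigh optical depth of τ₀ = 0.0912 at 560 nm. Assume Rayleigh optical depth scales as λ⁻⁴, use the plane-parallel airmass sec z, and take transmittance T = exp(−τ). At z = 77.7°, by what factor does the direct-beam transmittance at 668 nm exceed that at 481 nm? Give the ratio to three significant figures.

1.78

Airmass: sec 77.7° = 4.6942.
τ(668 nm) = 0.0912 × (560/668)⁴ × 4.6942 = 0.0912 × 0.4939 × 4.6942 = 0.2114.
τ(481 nm) = 0.0912 × (560/481)⁴ × 4.6942 = 0.0912 × 1.8373 × 4.6942 = 0.7865.
T(668)/T(481) = exp(τ_B − τ_A) = exp(0.5751) = 1.7773.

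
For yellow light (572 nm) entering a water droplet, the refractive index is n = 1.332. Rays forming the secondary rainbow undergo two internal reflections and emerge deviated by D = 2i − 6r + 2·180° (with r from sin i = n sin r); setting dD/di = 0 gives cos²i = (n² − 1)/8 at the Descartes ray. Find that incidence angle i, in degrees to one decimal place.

cos²i = (1.332² − 1)/8 = (1.77422 − 1)/8 = 0.09678.
cos i = 0.31109, so i = 71.875°.

71.9°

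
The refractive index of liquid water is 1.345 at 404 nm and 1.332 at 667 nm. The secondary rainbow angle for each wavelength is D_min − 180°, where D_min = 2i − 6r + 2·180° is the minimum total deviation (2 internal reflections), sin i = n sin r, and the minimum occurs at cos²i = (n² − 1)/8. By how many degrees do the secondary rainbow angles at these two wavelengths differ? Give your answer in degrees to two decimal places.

At 404 nm (n = 1.345): cos²i = 0.10113 → i = 71.458°, r = 44.821°, D_min = 233.987°, rainbow angle = 53.987°.
At 667 nm (n = 1.332): cos²i = 0.09678 → i = 71.875°, r = 45.520°, D_min = 230.628°, rainbow angle = 50.628°.
Angular width = |53.987° − 50.628°| = 3.359°.

3.36°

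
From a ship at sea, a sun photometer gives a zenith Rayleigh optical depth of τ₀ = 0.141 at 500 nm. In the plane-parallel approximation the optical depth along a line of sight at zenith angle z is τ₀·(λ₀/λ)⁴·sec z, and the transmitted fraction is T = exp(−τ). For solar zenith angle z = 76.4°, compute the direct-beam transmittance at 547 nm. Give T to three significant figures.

sec 76.4° = 4.2527.
τ = 0.141 × (500/547)⁴ × 4.2527 = 0.141 × 0.6981 × 4.2527 = 0.4186.
T = exp(−0.4186) = 0.6580.

0.658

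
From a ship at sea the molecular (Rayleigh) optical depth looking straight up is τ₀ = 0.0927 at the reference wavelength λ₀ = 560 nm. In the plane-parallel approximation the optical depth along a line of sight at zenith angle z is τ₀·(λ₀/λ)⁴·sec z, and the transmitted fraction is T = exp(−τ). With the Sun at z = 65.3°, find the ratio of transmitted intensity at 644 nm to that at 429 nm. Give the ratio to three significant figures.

Airmass: sec 65.3° = 2.3931.
τ(644 nm) = 0.0927 × (560/644)⁴ × 2.3931 = 0.0927 × 0.5718 × 2.3931 = 0.1268.
τ(429 nm) = 0.0927 × (560/429)⁴ × 2.3931 = 0.0927 × 2.9035 × 2.3931 = 0.6441.
T(644)/T(429) = exp(τ_B − τ_A) = exp(0.5173) = 1.6775.

1.68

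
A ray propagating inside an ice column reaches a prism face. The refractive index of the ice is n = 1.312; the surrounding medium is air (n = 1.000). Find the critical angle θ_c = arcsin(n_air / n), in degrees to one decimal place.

49.7°

sin θ_c = n_air / n = 1.000 / 1.312 = 0.7622.
θ_c = arcsin(0.7622) = 49.66°.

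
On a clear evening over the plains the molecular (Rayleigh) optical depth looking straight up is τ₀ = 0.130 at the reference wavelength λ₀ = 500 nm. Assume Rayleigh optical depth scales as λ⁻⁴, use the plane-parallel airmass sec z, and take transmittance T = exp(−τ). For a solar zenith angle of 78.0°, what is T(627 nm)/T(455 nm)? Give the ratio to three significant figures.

Airmass: sec 78.0° = 4.8097.
τ(627 nm) = 0.130 × (500/627)⁴ × 4.8097 = 0.130 × 0.4044 × 4.8097 = 0.2529.
τ(455 nm) = 0.130 × (500/455)⁴ × 4.8097 = 0.130 × 1.4583 × 4.8097 = 0.9118.
T(627)/T(455) = exp(τ_B − τ_A) = exp(0.6589) = 1.9327.

1.93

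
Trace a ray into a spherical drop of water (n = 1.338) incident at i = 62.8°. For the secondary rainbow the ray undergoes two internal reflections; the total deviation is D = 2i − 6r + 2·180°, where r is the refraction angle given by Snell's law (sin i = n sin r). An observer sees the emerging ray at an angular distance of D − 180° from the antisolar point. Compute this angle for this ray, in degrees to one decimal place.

55.6°

sin r = sin 62.8° / 1.338 = 0.8894/1.338 = 0.6647; r = 41.66°.
D = 2·62.8° − 6·41.66° + 2·180° = 125.60° − 249.97° + 360° = 235.63°.
Angle from antisolar point = D − 180° = 55.63°.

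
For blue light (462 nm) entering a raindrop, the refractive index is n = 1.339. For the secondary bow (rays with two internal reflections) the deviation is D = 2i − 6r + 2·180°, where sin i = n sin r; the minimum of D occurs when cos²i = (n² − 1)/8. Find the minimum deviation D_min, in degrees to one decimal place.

232.5°

cos²i = (1.79292 − 1)/8 = 0.09912; i = arccos(0.31483) = 71.650°.
sin r = sin 71.650°/1.339 = 0.70885; r = 45.141°.
D_min = 2·71.650° − 6·45.141° + 360° = 232.451°.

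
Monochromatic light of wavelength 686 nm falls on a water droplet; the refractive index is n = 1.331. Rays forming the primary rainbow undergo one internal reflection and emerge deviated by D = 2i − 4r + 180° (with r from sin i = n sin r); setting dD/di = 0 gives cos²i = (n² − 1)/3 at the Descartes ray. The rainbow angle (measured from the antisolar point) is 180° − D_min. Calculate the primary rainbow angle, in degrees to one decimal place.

cos²i = (1.77156 − 1)/3 = 0.25719; i = arccos(0.50714) = 59.527°.
sin r = sin 59.527°/1.331 = 0.64753; r = 40.356°.
D_min = 2·59.527° − 4·40.356° + 180° = 137.630°.
Rainbow angle = 180° − D_min = 42.370°.

42.4°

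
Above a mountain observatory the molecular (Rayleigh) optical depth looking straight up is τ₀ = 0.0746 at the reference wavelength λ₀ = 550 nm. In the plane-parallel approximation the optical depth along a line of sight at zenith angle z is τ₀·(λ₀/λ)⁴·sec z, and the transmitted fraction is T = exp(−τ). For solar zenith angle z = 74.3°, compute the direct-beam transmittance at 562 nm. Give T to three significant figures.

0.777

sec 74.3° = 3.6955.
τ = 0.0746 × (550/562)⁴ × 3.6955 = 0.0746 × 0.9173 × 3.6955 = 0.2529.
T = exp(−0.2529) = 0.7766.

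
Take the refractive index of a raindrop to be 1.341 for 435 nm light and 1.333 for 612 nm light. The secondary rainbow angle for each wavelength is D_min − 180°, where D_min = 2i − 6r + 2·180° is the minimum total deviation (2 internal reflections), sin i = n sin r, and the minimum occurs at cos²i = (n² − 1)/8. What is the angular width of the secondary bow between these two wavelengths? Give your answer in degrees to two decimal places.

At 435 nm (n = 1.341): cos²i = 0.09979 → i = 71.586°, r = 45.034°, D_min = 232.966°, rainbow angle = 52.966°.
At 612 nm (n = 1.333): cos²i = 0.09711 → i = 71.843°, r = 45.466°, D_min = 230.891°, rainbow angle = 50.891°.
Angular width = |52.966° − 50.891°| = 2.075°.

2.08°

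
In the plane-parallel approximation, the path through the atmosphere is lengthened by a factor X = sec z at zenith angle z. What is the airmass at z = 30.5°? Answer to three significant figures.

X = sec z = 1/cos 30.5° = 1/0.8616 = 1.1606.

1.16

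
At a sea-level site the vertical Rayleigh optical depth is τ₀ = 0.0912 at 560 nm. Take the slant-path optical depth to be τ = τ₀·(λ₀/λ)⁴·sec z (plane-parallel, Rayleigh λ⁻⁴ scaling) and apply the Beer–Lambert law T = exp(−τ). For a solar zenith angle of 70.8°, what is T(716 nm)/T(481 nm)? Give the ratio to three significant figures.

Airmass: sec 70.8° = 3.0407.
τ(716 nm) = 0.0912 × (560/716)⁴ × 3.0407 = 0.0912 × 0.3742 × 3.0407 = 0.1038.
τ(481 nm) = 0.0912 × (560/481)⁴ × 3.0407 = 0.0912 × 1.8373 × 3.0407 = 0.5095.
T(716)/T(481) = exp(τ_B − τ_A) = exp(0.4057) = 1.5004.

1.50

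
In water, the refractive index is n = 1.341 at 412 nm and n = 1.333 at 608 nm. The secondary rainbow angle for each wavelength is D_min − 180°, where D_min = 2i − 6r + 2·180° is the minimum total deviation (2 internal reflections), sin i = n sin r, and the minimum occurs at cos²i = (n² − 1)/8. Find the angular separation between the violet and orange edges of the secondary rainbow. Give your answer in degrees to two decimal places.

At 412 nm (n = 1.341): cos²i = 0.09979 → i = 71.586°, r = 45.034°, D_min = 232.966°, rainbow angle = 52.966°.
At 608 nm (n = 1.333): cos²i = 0.09711 → i = 71.843°, r = 45.466°, D_min = 230.891°, rainbow angle = 50.891°.
Angular width = |52.966° − 50.891°| = 2.075°.

2.08°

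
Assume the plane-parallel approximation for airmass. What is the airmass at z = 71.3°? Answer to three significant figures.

X = sec z = 1/cos 71.3° = 1/0.3206 = 3.1190.

3.12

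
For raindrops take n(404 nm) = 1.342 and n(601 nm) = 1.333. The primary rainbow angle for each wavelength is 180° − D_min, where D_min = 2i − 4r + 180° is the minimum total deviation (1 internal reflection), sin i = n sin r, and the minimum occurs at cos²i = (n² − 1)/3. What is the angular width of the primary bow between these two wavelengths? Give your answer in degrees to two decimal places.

1.29°

At 404 nm (n = 1.342): cos²i = 0.26699 → i = 58.888°, r = 39.641°, D_min = 139.213°, rainbow angle = 40.787°.
At 601 nm (n = 1.333): cos²i = 0.25896 → i = 59.410°, r = 40.225°, D_min = 137.922°, rainbow angle = 42.078°.
Angular width = |40.787° − 42.078°| = 1.291°.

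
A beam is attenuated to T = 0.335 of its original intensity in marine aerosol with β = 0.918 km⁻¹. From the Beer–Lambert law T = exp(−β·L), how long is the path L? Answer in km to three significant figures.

Beer–Lambert: T = exp(−βL) ⇒ L = −ln(T)/β = −ln(0.335)/0.918 = 1.0936/0.918 = 1.191 km.

1.19 km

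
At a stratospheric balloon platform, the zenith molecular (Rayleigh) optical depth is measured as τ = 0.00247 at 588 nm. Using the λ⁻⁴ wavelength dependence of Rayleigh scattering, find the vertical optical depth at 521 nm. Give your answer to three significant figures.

τ(521 nm) = τ(588 nm) × (588/521)⁴ = 0.00247 × (1.1286)⁴ = 0.00247 × 1.6224 = 0.0040.

0.00401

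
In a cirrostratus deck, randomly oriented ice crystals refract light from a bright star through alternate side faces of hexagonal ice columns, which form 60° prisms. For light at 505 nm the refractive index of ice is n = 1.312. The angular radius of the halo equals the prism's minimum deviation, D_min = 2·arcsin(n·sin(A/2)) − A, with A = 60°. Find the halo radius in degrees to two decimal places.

21.99°

n·sin(A/2) = 1.312 × sin 30° = 1.312 × 0.5000 = 0.6560.
D_min = 2·arcsin(0.6560) − 60° = 2 × 40.996° − 60° = 21.991°.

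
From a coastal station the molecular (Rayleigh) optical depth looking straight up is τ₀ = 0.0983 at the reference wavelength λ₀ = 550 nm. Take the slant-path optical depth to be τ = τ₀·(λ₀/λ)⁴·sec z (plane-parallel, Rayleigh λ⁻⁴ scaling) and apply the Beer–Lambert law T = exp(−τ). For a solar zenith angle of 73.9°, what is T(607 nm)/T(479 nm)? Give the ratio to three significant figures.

1.46

Airmass: sec 73.9° = 3.6060.
τ(607 nm) = 0.0983 × (550/607)⁴ × 3.6060 = 0.0983 × 0.6741 × 3.6060 = 0.2389.
τ(479 nm) = 0.0983 × (550/479)⁴ × 3.6060 = 0.0983 × 1.7382 × 3.6060 = 0.6162.
T(607)/T(479) = exp(τ_B − τ_A) = exp(0.3772) = 1.4582.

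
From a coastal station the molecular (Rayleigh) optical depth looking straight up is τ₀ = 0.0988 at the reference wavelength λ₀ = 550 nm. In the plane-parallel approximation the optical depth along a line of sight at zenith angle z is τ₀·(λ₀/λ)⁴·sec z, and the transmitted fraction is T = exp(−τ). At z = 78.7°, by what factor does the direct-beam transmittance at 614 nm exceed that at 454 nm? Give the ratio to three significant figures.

Airmass: sec 78.7° = 5.1034.
τ(614 nm) = 0.0988 × (550/614)⁴ × 5.1034 = 0.0988 × 0.6438 × 5.1034 = 0.3246.
τ(454 nm) = 0.0988 × (550/454)⁴ × 5.1034 = 0.0988 × 2.1539 × 5.1034 = 1.0860.
T(614)/T(454) = exp(τ_B − τ_A) = exp(0.7614) = 2.1413.

2.14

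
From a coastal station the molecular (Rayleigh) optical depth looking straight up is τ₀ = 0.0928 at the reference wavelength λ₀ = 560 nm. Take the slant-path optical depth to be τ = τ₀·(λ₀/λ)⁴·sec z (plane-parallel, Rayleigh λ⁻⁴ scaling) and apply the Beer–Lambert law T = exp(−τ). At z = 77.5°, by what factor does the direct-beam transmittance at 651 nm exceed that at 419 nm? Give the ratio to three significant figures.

3.11

Airmass: sec 77.5° = 4.6202.
τ(651 nm) = 0.0928 × (560/651)⁴ × 4.6202 = 0.0928 × 0.5476 × 4.6202 = 0.2348.
τ(419 nm) = 0.0928 × (560/419)⁴ × 4.6202 = 0.0928 × 3.1908 × 4.6202 = 1.3681.
T(651)/T(419) = exp(τ_B − τ_A) = exp(1.1333) = 3.1059.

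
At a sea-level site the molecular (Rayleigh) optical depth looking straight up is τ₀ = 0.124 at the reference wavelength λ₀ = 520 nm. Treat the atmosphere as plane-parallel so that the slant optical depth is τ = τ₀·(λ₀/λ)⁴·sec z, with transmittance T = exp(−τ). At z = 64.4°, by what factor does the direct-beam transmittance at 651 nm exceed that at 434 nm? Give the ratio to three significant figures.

1.61

Airmass: sec 64.4° = 2.3144.
τ(651 nm) = 0.124 × (520/651)⁴ × 2.3144 = 0.124 × 0.4071 × 2.3144 = 0.1168.
τ(434 nm) = 0.124 × (520/434)⁴ × 2.3144 = 0.124 × 2.0609 × 2.3144 = 0.5914.
T(651)/T(434) = exp(τ_B − τ_A) = exp(0.4746) = 1.6074.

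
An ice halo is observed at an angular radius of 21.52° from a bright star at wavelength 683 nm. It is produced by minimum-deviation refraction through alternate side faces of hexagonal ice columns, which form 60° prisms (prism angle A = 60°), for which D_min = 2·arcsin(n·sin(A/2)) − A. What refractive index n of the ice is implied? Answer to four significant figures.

1.306

Rearranging: n = sin((D_min + A)/2) / sin(A/2).
(D_min + A)/2 = (21.52° + 60°)/2 = 40.760°.
n = sin 40.760° / sin 30° = 0.6529 / 0.5000 = 1.3058.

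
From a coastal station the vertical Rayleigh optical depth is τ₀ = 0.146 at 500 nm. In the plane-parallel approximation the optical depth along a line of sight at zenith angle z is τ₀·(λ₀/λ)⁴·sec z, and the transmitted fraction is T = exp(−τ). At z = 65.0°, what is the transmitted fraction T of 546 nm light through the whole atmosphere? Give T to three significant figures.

sec 65.0° = 2.3662.
τ = 0.146 × (500/546)⁴ × 2.3662 = 0.146 × 0.7032 × 2.3662 = 0.2429.
T = exp(−0.2429) = 0.7843.

0.784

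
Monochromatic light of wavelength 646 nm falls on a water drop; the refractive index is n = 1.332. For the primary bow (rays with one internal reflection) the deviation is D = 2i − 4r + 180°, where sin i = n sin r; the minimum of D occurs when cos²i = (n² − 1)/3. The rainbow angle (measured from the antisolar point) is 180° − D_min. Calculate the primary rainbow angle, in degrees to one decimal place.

cos²i = (1.77422 − 1)/3 = 0.25807; i = arccos(0.50801) = 59.469°.
sin r = sin 59.469°/1.332 = 0.64666; r = 40.290°.
D_min = 2·59.469° − 4·40.290° + 180° = 137.776°.
Rainbow angle = 180° − D_min = 42.224°.

42.2°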